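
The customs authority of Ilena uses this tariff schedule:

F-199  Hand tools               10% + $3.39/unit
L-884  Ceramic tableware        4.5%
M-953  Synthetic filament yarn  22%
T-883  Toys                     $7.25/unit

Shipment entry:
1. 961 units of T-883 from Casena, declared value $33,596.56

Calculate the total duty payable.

Line 1 (T-883, Casena, 961 units, $33,596.56):
Base rate for T-883 is $7.25/unit.
Duty = 961 × $7.25 = $6,967.25.

$6,967.25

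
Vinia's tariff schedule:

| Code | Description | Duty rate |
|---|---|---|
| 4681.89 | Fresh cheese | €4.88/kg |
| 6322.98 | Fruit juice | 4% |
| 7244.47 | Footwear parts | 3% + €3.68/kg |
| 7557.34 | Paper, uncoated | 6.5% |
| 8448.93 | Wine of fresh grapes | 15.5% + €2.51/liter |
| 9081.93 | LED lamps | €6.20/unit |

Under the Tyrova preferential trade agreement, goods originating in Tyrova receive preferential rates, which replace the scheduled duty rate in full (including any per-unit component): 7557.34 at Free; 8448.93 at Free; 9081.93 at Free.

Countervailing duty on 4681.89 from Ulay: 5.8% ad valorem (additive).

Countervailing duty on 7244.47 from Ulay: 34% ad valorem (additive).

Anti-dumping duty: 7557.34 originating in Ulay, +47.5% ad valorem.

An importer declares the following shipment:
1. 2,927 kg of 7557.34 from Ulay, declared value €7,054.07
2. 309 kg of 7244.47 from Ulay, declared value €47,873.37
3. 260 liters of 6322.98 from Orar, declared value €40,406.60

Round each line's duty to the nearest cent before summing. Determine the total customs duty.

€24,275.73

Line 1 (7557.34, Ulay, 2,927 kg, €7,054.07):
Base rate for 7557.34 is 6.5%.
7557.34 has an FTA preferential rate, but origin Ulay is not Tyrova; base rate stands.
Additional duty on 7557.34 from Ulay: +47.5%. Applied ad valorem rate: 6.5% + 47.5% = 54%.
Duty = €7,054.07 × 54% = €3,809.20.
Line 2 (7244.47, Ulay, 309 kg, €47,873.37):
Base rate for 7244.47 is 3% + €3.68/kg.
Additional duty on 7244.47 from Ulay: +34%. Applied ad valorem rate: 3% + 34% = 37%.
Duty = €47,873.37 × 37% + 309 × €3.68 = €18,850.27.
Line 3 (6322.98, Orar, 260 liters, €40,406.60):
Base rate for 6322.98 is 4%.
Duty = €40,406.60 × 4% = €1,616.26.
Total = €3,809.20 + €18,850.27 + €1,616.26 = €24,275.73.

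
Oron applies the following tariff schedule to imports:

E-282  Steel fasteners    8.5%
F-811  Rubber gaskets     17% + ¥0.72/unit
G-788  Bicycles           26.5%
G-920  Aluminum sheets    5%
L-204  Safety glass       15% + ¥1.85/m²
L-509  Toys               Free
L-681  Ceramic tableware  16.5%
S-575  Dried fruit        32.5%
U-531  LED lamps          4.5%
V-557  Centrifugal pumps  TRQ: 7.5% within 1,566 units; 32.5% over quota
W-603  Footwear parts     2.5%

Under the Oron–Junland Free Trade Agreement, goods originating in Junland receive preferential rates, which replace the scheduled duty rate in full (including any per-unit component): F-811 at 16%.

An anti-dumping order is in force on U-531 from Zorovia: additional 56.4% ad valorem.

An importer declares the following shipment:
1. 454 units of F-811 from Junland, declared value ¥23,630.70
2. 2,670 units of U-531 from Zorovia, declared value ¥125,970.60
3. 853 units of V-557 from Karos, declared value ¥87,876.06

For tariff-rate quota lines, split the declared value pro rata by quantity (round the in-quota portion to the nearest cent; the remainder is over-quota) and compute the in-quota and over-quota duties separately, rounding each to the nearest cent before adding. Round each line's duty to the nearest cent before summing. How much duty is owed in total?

¥87,087.71

Line 1 (F-811, Junland, 454 units, ¥23,630.70):
Base rate for F-811 is 17% + ¥0.72/unit.
Origin Junland qualifies under the Oron–Junland agreement and F-811 is covered: preferential rate 16% applies instead.
Duty = ¥23,630.70 × 16% = ¥3,780.91.
Line 2 (U-531, Zorovia, 2,670 units, ¥125,970.60):
Base rate for U-531 is 4.5%.
Additional duty on U-531 from Zorovia: +56.4%. Applied ad valorem rate: 4.5% + 56.4% = 60.9%.
Duty = ¥125,970.60 × 60.9% = ¥76,716.10.
Line 3 (V-557, Karos, 853 units, ¥87,876.06):
Code V-557 is under a tariff-rate quota (threshold 1,566 units). Quantity 853 units is within the quota, so the in-quota rate 7.5% applies to the full value.
Duty = ¥87,876.06 × 7.5% = ¥6,590.70.
Total = ¥3,780.91 + ¥76,716.10 + ¥6,590.70 = ¥87,087.71.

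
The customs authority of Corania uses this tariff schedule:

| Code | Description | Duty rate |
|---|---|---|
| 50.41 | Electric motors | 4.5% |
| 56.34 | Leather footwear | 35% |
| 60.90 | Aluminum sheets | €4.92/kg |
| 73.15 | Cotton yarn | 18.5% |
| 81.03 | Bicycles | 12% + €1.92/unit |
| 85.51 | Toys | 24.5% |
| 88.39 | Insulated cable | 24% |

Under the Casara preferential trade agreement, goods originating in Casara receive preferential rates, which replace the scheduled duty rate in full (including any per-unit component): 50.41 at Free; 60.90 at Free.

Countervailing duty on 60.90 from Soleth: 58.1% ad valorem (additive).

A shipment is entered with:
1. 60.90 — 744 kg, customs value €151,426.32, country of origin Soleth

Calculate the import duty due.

Line 1 (60.90, Soleth, 744 kg, €151,426.32):
Base rate for 60.90 is €4.92/kg.
60.90 has an FTA preferential rate, but origin Soleth is not Casara; base rate stands.
Additional duty on 60.90 from Soleth: +58.1% ad valorem. Applied ad valorem rate = 58.1%.
Duty = €151,426.32 × 58.1% + 744 × €4.92 = €91,639.17.

€91,639.17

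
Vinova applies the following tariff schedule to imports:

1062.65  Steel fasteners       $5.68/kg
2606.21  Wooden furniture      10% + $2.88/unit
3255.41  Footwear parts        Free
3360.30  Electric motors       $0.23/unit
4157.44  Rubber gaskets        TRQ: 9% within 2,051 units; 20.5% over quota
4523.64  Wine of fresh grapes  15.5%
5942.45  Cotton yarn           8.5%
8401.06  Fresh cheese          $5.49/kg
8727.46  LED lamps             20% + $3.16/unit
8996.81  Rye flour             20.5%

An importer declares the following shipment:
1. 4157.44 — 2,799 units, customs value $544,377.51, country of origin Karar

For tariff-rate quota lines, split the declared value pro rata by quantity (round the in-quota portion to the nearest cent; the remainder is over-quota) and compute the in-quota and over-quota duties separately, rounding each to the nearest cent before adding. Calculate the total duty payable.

$65,724.01

Line 1 (4157.44, Karar, 2,799 units, $544,377.51):
Code 4157.44 is under a tariff-rate quota (threshold 2,051 units). In-quota: 2,051 units at 9%; over-quota: 748 units at 20.5%.
Pro-rata value split: in-quota = $544,377.51 × 2,051/2,799 = $398,898.99; over-quota = $544,377.51 − $398,898.99 = $145,478.52.
In-quota duty = $398,898.99 × 9% = $35,900.91. Over-quota duty = $145,478.52 × 20.5% = $29,823.10.
Line duty = $35,900.91 + $29,823.10 = $65,724.01.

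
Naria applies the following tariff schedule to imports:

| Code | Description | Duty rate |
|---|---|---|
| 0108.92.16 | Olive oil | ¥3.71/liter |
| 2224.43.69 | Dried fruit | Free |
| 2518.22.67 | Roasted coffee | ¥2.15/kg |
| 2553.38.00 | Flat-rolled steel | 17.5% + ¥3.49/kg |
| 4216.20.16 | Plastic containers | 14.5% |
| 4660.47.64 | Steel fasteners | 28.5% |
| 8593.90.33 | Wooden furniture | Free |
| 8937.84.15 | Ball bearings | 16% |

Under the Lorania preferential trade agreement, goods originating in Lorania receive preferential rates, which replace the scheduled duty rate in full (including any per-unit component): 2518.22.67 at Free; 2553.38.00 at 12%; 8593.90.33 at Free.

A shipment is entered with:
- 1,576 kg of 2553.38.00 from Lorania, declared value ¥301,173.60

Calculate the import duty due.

¥36,140.83

Line 1 (2553.38.00, Lorania, 1,576 kg, ¥301,173.60):
Base rate for 2553.38.00 is 17.5% + ¥3.49/kg.
Origin Lorania qualifies under the Naria–Lorania agreement and 2553.38.00 is covered: preferential rate 12% applies instead.
Duty = ¥301,173.60 × 12% = ¥36,140.83.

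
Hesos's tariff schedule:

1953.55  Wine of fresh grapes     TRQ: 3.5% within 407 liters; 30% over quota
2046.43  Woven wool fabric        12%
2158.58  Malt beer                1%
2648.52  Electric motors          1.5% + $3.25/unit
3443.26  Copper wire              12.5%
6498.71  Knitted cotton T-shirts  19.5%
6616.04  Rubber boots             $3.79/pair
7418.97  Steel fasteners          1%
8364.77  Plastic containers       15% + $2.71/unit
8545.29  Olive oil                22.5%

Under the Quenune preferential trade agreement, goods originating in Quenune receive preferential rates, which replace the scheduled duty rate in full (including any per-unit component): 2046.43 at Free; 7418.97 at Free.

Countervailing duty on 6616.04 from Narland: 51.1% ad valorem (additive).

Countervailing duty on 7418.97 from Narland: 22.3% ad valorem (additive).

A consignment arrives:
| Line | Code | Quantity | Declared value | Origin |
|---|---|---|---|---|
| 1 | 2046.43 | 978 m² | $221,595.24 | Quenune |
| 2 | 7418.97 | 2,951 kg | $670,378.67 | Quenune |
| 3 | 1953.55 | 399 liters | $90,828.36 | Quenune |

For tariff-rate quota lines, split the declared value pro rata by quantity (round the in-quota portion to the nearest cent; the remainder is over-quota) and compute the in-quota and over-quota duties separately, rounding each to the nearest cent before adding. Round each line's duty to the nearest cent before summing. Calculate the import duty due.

Line 1 (2046.43, Quenune, 978 m², $221,595.24):
Base rate for 2046.43 is 12%.
Origin Quenune qualifies under the Hesos–Quenune agreement and 2046.43 is covered: preferential rate Free applies instead.
Duty = $221,595.24 × 0% = $0.00.
Line 2 (7418.97, Quenune, 2,951 kg, $670,378.67):
Base rate for 7418.97 is 1%.
Origin Quenune qualifies under the Hesos–Quenune agreement and 7418.97 is covered: preferential rate Free applies instead.
The additional-duty order on 7418.97 targets Narland, not Quenune; it does not apply.
Duty = $670,378.67 × 0% = $0.00.
Line 3 (1953.55, Quenune, 399 liters, $90,828.36):
Code 1953.55 is under a tariff-rate quota (threshold 407 liters). Quantity 399 liters is within the quota, so the in-quota rate 3.5% applies to the full value.
Duty = $90,828.36 × 3.5% = $3,178.99.
Total = $0.00 + $0.00 + $3,178.99 = $3,178.99.

$3,178.99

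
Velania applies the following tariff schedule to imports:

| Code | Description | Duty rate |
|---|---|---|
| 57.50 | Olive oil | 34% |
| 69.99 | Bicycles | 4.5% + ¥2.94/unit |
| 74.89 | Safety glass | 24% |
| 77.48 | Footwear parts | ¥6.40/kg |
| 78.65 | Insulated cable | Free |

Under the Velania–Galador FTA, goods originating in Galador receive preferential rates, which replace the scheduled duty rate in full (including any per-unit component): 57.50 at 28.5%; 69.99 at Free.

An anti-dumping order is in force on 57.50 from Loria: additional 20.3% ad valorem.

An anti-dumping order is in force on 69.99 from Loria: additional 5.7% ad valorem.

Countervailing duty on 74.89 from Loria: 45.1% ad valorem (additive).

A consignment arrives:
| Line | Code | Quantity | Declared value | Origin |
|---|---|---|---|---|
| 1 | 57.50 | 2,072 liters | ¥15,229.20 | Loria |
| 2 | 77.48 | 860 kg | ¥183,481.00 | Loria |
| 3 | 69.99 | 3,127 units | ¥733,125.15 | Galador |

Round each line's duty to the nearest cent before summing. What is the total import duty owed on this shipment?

¥13,773.46

Line 1 (57.50, Loria, 2,072 liters, ¥15,229.20):
Base rate for 57.50 is 34%.
57.50 has an FTA preferential rate, but origin Loria is not Galador; base rate stands.
Additional duty on 57.50 from Loria: +20.3%. Applied ad valorem rate: 34% + 20.3% = 54.3%.
Duty = ¥15,229.20 × 54.3% = ¥8,269.46.
Line 2 (77.48, Loria, 860 kg, ¥183,481.00):
Base rate for 77.48 is ¥6.40/kg.
Duty = 860 × ¥6.40 = ¥5,504.00.
Line 3 (69.99, Galador, 3,127 units, ¥733,125.15):
Base rate for 69.99 is 4.5% + ¥2.94/unit.
Origin Galador qualifies under the Velania–Galador agreement and 69.99 is covered: preferential rate Free applies instead.
The additional-duty order on 69.99 targets Loria, not Galador; it does not apply.
Duty = ¥733,125.15 × 0% = ¥0.00.
Total = ¥8,269.46 + ¥5,504.00 + ¥0.00 = ¥13,773.46.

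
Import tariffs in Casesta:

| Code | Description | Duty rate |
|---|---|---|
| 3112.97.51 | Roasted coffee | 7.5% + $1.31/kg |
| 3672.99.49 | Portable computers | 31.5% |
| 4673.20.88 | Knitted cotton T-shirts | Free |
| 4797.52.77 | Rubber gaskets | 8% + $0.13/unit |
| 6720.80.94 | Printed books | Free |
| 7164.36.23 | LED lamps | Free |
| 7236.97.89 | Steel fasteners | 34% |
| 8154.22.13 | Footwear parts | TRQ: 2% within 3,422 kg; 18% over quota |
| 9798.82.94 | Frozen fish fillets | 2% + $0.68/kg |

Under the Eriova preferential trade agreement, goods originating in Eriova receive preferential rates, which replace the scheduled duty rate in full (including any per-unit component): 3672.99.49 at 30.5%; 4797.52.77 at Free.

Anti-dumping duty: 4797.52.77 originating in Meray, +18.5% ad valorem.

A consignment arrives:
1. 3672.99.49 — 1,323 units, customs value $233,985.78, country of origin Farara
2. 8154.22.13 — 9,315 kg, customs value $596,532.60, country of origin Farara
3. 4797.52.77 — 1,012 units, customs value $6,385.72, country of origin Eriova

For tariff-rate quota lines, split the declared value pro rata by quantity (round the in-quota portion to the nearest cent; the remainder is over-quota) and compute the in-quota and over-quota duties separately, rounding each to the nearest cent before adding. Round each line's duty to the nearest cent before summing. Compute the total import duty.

Line 1 (3672.99.49, Farara, 1,323 units, $233,985.78):
Base rate for 3672.99.49 is 31.5%.
3672.99.49 has an FTA preferential rate, but origin Farara is not Eriova; base rate stands.
Duty = $233,985.78 × 31.5% = $73,705.52.
Line 2 (8154.22.13, Farara, 9,315 kg, $596,532.60):
Code 8154.22.13 is under a tariff-rate quota (threshold 3,422 kg). In-quota: 3,422 kg at 2%; over-quota: 5,893 kg at 18%.
Pro-rata value split: in-quota = $596,532.60 × 3,422/9,315 = $219,144.88; over-quota = $596,532.60 − $219,144.88 = $377,387.72.
In-quota duty = $219,144.88 × 2% = $4,382.90. Over-quota duty = $377,387.72 × 18% = $67,929.79.
Line duty = $4,382.90 + $67,929.79 = $72,312.69.
Line 3 (4797.52.77, Eriova, 1,012 units, $6,385.72):
Base rate for 4797.52.77 is 8% + $0.13/unit.
Origin Eriova qualifies under the Casesta–Eriova agreement and 4797.52.77 is covered: preferential rate Free applies instead.
The additional-duty order on 4797.52.77 targets Meray, not Eriova; it does not apply.
Duty = $6,385.72 × 0% = $0.00.
Total = $73,705.52 + $72,312.69 + $0.00 = $146,018.21.

$146,018.21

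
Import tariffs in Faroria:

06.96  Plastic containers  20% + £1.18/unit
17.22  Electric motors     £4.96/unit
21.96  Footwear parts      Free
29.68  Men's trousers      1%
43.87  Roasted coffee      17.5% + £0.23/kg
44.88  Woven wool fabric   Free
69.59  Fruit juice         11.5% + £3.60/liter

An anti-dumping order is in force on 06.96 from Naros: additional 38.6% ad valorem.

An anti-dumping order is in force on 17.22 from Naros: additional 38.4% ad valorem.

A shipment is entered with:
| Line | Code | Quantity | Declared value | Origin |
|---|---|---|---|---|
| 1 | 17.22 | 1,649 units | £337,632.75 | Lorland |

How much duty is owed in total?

Line 1 (17.22, Lorland, 1,649 units, £337,632.75):
Base rate for 17.22 is £4.96/unit.
The additional-duty order on 17.22 targets Naros, not Lorland; it does not apply.
Duty = 1,649 × £4.96 = £8,179.04.

£8,179.04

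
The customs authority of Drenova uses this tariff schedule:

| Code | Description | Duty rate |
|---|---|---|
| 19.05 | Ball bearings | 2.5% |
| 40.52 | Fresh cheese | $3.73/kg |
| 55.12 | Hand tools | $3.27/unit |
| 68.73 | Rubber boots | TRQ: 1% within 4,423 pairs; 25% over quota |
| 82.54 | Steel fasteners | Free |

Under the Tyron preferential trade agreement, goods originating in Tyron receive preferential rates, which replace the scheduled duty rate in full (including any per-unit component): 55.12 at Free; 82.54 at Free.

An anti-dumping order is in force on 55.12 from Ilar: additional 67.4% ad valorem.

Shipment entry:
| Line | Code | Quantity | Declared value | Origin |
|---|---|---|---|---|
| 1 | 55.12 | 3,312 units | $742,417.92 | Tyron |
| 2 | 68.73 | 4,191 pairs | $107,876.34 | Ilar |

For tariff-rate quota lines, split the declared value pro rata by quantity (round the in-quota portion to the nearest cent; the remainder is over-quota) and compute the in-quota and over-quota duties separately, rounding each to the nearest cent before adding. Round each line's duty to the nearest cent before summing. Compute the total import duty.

Line 1 (55.12, Tyron, 3,312 units, $742,417.92):
Base rate for 55.12 is $3.27/unit.
Origin Tyron qualifies under the Drenova–Tyron agreement and 55.12 is covered: preferential rate Free applies instead.
The additional-duty order on 55.12 targets Ilar, not Tyron; it does not apply.
Duty = $742,417.92 × 0% = $0.00.
Line 2 (68.73, Ilar, 4,191 pairs, $107,876.34):
Code 68.73 is under a tariff-rate quota (threshold 4,423 pairs). Quantity 4,191 pairs is within the quota, so the in-quota rate 1% applies to the full value.
Duty = $107,876.34 × 1% = $1,078.76.
Total = $0.00 + $1,078.76 = $1,078.76.

$1,078.76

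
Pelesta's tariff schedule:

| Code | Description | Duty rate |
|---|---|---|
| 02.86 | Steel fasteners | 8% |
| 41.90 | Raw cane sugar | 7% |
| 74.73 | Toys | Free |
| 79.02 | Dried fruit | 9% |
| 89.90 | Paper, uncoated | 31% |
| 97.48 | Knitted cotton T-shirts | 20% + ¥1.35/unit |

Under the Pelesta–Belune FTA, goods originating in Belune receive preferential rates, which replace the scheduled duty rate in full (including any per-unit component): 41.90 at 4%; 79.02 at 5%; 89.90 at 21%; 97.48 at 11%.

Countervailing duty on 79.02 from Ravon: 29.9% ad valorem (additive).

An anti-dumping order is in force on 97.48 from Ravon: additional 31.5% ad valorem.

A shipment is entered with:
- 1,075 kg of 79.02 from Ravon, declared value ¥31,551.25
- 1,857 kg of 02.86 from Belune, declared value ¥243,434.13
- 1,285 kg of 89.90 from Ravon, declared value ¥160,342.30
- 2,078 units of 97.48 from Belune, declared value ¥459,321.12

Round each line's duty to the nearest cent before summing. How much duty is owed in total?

¥131,979.60

Line 1 (79.02, Ravon, 1,075 kg, ¥31,551.25):
Base rate for 79.02 is 9%.
79.02 has an FTA preferential rate, but origin Ravon is not Belune; base rate stands.
Additional duty on 79.02 from Ravon: +29.9%. Applied ad valorem rate: 9% + 29.9% = 38.9%.
Duty = ¥31,551.25 × 38.9% = ¥12,273.44.
Line 2 (02.86, Belune, 1,857 kg, ¥243,434.13):
Base rate for 02.86 is 8%.
Origin Belune is the FTA partner but 02.86 is not on the preference list; base rate stands.
Duty = ¥243,434.13 × 8% = ¥19,474.73.
Line 3 (89.90, Ravon, 1,285 kg, ¥160,342.30):
Base rate for 89.90 is 31%.
89.90 has an FTA preferential rate, but origin Ravon is not Belune; base rate stands.
Duty = ¥160,342.30 × 31% = ¥49,706.11.
Line 4 (97.48, Belune, 2,078 units, ¥459,321.12):
Base rate for 97.48 is 20% + ¥1.35/unit.
Origin Belune qualifies under the Pelesta–Belune agreement and 97.48 is covered: preferential rate 11% applies instead.
The additional-duty order on 97.48 targets Ravon, not Belune; it does not apply.
Duty = ¥459,321.12 × 11% = ¥50,525.32.
Total = ¥12,273.44 + ¥19,474.73 + ¥49,706.11 + ¥50,525.32 = ¥131,979.60.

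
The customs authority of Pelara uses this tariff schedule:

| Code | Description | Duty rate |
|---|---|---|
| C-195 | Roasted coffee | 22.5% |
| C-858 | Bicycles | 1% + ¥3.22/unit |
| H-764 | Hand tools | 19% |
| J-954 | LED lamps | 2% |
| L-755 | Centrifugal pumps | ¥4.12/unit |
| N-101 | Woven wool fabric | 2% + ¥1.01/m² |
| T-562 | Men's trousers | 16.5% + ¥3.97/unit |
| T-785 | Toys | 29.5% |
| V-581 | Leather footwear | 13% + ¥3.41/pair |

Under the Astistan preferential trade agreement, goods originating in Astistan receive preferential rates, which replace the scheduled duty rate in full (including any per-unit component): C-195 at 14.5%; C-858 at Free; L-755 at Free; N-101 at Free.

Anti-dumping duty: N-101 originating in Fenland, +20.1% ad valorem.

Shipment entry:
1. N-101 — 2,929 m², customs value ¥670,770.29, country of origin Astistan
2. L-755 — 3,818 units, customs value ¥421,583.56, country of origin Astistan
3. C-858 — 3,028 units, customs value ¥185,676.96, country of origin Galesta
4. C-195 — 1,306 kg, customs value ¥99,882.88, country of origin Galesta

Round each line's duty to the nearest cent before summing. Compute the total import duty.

¥34,080.58

Line 1 (N-101, Astistan, 2,929 m², ¥670,770.29):
Base rate for N-101 is 2% + ¥1.01/m².
Origin Astistan qualifies under the Pelara–Astistan agreement and N-101 is covered: preferential rate Free applies instead.
The additional-duty order on N-101 targets Fenland, not Astistan; it does not apply.
Duty = ¥670,770.29 × 0% = ¥0.00.
Line 2 (L-755, Astistan, 3,818 units, ¥421,583.56):
Base rate for L-755 is ¥4.12/unit.
Origin Astistan qualifies under the Pelara–Astistan agreement and L-755 is covered: preferential rate Free applies instead.
Duty = ¥421,583.56 × 0% = ¥0.00.
Line 3 (C-858, Galesta, 3,028 units, ¥185,676.96):
Base rate for C-858 is 1% + ¥3.22/unit.
C-858 has an FTA preferential rate, but origin Galesta is not Astistan; base rate stands.
Duty = ¥185,676.96 × 1% + 3,028 × ¥3.22 = ¥11,606.93.
Line 4 (C-195, Galesta, 1,306 kg, ¥99,882.88):
Base rate for C-195 is 22.5%.
C-195 has an FTA preferential rate, but origin Galesta is not Astistan; base rate stands.
Duty = ¥99,882.88 × 22.5% = ¥22,473.65.
Total = ¥0.00 + ¥0.00 + ¥11,606.93 + ¥22,473.65 = ¥34,080.58.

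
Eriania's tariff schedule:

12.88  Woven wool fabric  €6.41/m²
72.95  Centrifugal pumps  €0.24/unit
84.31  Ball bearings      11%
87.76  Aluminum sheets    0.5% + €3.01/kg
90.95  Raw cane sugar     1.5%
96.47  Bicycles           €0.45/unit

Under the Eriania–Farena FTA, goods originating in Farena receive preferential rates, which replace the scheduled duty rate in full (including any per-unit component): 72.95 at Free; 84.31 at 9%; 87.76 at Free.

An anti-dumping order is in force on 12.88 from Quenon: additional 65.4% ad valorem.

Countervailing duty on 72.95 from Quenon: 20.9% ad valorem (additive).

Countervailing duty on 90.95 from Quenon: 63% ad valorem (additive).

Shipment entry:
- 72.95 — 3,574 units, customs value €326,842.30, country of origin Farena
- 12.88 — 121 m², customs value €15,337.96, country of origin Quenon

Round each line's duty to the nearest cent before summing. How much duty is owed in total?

Line 1 (72.95, Farena, 3,574 units, €326,842.30):
Base rate for 72.95 is €0.24/unit.
Origin Farena qualifies under the Eriania–Farena agreement and 72.95 is covered: preferential rate Free applies instead.
The additional-duty order on 72.95 targets Quenon, not Farena; it does not apply.
Duty = €326,842.30 × 0% = €0.00.
Line 2 (12.88, Quenon, 121 m², €15,337.96):
Base rate for 12.88 is €6.41/m².
Additional duty on 12.88 from Quenon: +65.4% ad valorem. Applied ad valorem rate = 65.4%.
Duty = €15,337.96 × 65.4% + 121 × €6.41 = €10,806.64.
Total = €0.00 + €10,806.64 = €10,806.64.

€10,806.64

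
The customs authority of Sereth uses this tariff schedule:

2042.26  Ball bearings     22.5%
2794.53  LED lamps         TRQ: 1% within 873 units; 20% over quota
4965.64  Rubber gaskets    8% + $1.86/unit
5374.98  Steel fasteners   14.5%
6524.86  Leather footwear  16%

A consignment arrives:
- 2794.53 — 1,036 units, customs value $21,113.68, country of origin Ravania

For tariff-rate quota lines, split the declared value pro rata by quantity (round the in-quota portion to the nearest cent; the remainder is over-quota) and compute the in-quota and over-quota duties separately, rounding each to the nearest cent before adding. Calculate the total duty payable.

Line 1 (2794.53, Ravania, 1,036 units, $21,113.68):
Code 2794.53 is under a tariff-rate quota (threshold 873 units). In-quota: 873 units at 1%; over-quota: 163 units at 20%.
Pro-rata value split: in-quota = $21,113.68 × 873/1,036 = $17,791.74; over-quota = $21,113.68 − $17,791.74 = $3,321.94.
In-quota duty = $17,791.74 × 1% = $177.92. Over-quota duty = $3,321.94 × 20% = $664.39.
Line duty = $177.92 + $664.39 = $842.31.

$842.31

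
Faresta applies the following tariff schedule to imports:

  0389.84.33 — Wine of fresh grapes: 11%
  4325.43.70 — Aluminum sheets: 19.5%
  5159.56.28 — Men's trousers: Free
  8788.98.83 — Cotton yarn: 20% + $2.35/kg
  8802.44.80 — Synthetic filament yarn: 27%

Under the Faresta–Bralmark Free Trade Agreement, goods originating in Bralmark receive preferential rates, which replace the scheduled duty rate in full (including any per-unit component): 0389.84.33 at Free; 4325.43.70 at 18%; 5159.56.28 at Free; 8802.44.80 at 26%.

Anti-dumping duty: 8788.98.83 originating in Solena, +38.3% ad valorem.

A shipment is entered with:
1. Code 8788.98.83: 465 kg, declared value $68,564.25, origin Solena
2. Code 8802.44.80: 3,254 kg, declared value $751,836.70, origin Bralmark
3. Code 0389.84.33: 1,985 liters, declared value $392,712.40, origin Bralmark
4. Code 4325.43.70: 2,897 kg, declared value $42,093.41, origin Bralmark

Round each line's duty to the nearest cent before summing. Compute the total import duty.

$244,120.06

Line 1 (8788.98.83, Solena, 465 kg, $68,564.25):
Base rate for 8788.98.83 is 20% + $2.35/kg.
Additional duty on 8788.98.83 from Solena: +38.3%. Applied ad valorem rate: 20% + 38.3% = 58.3%.
Duty = $68,564.25 × 58.3% + 465 × $2.35 = $41,065.71.
Line 2 (8802.44.80, Bralmark, 3,254 kg, $751,836.70):
Base rate for 8802.44.80 is 27%.
Origin Bralmark qualifies under the Faresta–Bralmark agreement and 8802.44.80 is covered: preferential rate 26% applies instead.
Duty = $751,836.70 × 26% = $195,477.54.
Line 3 (0389.84.33, Bralmark, 1,985 liters, $392,712.40):
Base rate for 0389.84.33 is 11%.
Origin Bralmark qualifies under the Faresta–Bralmark agreement and 0389.84.33 is covered: preferential rate Free applies instead.
Duty = $392,712.40 × 0% = $0.00.
Line 4 (4325.43.70, Bralmark, 2,897 kg, $42,093.41):
Base rate for 4325.43.70 is 19.5%.
Origin Bralmark qualifies under the Faresta–Bralmark agreement and 4325.43.70 is covered: preferential rate 18% applies instead.
Duty = $42,093.41 × 18% = $7,576.81.
Total = $41,065.71 + $195,477.54 + $0.00 + $7,576.81 = $244,120.06.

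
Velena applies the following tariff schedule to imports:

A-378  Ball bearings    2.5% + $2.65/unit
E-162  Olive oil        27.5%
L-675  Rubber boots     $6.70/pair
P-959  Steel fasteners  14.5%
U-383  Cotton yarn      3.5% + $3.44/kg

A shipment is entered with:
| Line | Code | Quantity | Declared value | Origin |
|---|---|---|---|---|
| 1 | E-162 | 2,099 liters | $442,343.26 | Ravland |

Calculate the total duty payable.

Line 1 (E-162, Ravland, 2,099 liters, $442,343.26):
Base rate for E-162 is 27.5%.
Duty = $442,343.26 × 27.5% = $121,644.40.

$121,644.40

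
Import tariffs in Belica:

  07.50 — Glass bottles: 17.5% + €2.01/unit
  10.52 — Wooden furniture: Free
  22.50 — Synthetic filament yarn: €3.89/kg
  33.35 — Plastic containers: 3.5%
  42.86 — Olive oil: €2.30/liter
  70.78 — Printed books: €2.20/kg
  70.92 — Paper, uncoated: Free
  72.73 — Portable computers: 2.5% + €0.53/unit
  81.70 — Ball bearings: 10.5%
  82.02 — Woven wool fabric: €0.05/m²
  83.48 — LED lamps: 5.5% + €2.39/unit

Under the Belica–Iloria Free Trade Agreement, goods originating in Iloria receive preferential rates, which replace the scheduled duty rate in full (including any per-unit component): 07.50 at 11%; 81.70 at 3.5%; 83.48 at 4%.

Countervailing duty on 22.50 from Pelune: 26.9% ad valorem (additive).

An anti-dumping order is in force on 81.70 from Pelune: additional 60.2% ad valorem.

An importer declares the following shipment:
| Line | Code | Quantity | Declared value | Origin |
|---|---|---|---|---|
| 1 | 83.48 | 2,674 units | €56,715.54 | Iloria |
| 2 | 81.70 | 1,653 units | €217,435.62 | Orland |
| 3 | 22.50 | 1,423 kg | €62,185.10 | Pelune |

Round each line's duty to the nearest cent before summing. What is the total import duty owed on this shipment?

€47,362.62

Line 1 (83.48, Iloria, 2,674 units, €56,715.54):
Base rate for 83.48 is 5.5% + €2.39/unit.
Origin Iloria qualifies under the Belica–Iloria agreement and 83.48 is covered: preferential rate 4% applies instead.
Duty = €56,715.54 × 4% = €2,268.62.
Line 2 (81.70, Orland, 1,653 units, €217,435.62):
Base rate for 81.70 is 10.5%.
81.70 has an FTA preferential rate, but origin Orland is not Iloria; base rate stands.
The additional-duty order on 81.70 targets Pelune, not Orland; it does not apply.
Duty = €217,435.62 × 10.5% = €22,830.74.
Line 3 (22.50, Pelune, 1,423 kg, €62,185.10):
Base rate for 22.50 is €3.89/kg.
Additional duty on 22.50 from Pelune: +26.9% ad valorem. Applied ad valorem rate = 26.9%.
Duty = €62,185.10 × 26.9% + 1,423 × €3.89 = €22,263.26.
Total = €2,268.62 + €22,830.74 + €22,263.26 = €47,362.62.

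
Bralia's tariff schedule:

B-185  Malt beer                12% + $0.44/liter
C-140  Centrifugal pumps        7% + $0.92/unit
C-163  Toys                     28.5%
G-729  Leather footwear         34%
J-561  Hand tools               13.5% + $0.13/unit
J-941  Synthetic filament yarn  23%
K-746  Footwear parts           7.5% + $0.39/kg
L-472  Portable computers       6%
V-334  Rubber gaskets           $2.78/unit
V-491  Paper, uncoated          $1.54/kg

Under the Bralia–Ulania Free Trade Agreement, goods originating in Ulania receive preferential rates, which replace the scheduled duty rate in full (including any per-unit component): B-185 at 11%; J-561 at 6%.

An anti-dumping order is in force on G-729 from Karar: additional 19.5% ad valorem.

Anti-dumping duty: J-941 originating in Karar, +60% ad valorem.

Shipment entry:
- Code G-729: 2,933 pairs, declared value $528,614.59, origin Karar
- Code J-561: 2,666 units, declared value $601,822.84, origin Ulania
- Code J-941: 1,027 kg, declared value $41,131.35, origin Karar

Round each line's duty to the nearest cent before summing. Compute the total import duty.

$353,057.20

Line 1 (G-729, Karar, 2,933 pairs, $528,614.59):
Base rate for G-729 is 34%.
Additional duty on G-729 from Karar: +19.5%. Applied ad valorem rate: 34% + 19.5% = 53.5%.
Duty = $528,614.59 × 53.5% = $282,808.81.
Line 2 (J-561, Ulania, 2,666 units, $601,822.84):
Base rate for J-561 is 13.5% + $0.13/unit.
Origin Ulania qualifies under the Bralia–Ulania agreement and J-561 is covered: preferential rate 6% applies instead.
Duty = $601,822.84 × 6% = $36,109.37.
Line 3 (J-941, Karar, 1,027 kg, $41,131.35):
Base rate for J-941 is 23%.
Additional duty on J-941 from Karar: +60%. Applied ad valorem rate: 23% + 60% = 83%.
Duty = $41,131.35 × 83% = $34,139.02.
Total = $282,808.81 + $36,109.37 + $34,139.02 = $353,057.20.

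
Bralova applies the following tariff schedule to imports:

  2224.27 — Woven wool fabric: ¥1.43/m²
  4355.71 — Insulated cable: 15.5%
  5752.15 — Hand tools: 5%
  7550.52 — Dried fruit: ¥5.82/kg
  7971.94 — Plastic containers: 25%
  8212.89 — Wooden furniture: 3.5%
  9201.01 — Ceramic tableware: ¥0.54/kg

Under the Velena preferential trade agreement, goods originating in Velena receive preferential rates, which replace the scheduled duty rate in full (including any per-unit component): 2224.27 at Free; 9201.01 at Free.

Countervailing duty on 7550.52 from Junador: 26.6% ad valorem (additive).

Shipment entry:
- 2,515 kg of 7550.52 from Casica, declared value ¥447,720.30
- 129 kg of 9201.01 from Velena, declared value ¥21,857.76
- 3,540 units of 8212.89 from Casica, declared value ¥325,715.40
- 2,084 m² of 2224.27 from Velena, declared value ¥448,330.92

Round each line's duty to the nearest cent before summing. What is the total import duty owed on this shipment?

¥26,037.34

Line 1 (7550.52, Casica, 2,515 kg, ¥447,720.30):
Base rate for 7550.52 is ¥5.82/kg.
The additional-duty order on 7550.52 targets Junador, not Casica; it does not apply.
Duty = 2,515 × ¥5.82 = ¥14,637.30.
Line 2 (9201.01, Velena, 129 kg, ¥21,857.76):
Base rate for 9201.01 is ¥0.54/kg.
Origin Velena qualifies under the Bralova–Velena agreement and 9201.01 is covered: preferential rate Free applies instead.
Duty = ¥21,857.76 × 0% = ¥0.00.
Line 3 (8212.89, Casica, 3,540 units, ¥325,715.40):
Base rate for 8212.89 is 3.5%.
Duty = ¥325,715.40 × 3.5% = ¥11,400.04.
Line 4 (2224.27, Velena, 2,084 m², ¥448,330.92):
Base rate for 2224.27 is ¥1.43/m².
Origin Velena qualifies under the Bralova–Velena agreement and 2224.27 is covered: preferential rate Free applies instead.
Duty = ¥448,330.92 × 0% = ¥0.00.
Total = ¥14,637.30 + ¥0.00 + ¥11,400.04 + ¥0.00 = ¥26,037.34.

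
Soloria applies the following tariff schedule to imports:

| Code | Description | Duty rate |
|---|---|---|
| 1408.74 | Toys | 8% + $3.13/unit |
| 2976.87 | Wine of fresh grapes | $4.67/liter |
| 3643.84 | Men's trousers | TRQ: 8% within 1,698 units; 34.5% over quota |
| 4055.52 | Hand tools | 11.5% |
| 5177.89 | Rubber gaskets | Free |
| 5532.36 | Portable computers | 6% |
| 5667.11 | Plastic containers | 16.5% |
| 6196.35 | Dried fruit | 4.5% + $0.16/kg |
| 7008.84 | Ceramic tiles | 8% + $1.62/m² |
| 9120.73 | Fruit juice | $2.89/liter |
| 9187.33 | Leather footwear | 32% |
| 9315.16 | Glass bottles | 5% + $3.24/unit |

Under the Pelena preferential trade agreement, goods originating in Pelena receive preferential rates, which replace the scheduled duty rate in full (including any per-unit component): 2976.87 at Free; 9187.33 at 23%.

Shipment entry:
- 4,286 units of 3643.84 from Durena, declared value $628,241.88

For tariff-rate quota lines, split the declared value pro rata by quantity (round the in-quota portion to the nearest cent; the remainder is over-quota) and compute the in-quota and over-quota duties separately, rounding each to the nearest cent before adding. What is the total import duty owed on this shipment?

$150,786.85

Line 1 (3643.84, Durena, 4,286 units, $628,241.88):
Code 3643.84 is under a tariff-rate quota (threshold 1,698 units). In-quota: 1,698 units at 8%; over-quota: 2,588 units at 34.5%.
Pro-rata value split: in-quota = $628,241.88 × 1,698/4,286 = $248,892.84; over-quota = $628,241.88 − $248,892.84 = $379,349.04.
In-quota duty = $248,892.84 × 8% = $19,911.43. Over-quota duty = $379,349.04 × 34.5% = $130,875.42.
Line duty = $19,911.43 + $130,875.42 = $150,786.85.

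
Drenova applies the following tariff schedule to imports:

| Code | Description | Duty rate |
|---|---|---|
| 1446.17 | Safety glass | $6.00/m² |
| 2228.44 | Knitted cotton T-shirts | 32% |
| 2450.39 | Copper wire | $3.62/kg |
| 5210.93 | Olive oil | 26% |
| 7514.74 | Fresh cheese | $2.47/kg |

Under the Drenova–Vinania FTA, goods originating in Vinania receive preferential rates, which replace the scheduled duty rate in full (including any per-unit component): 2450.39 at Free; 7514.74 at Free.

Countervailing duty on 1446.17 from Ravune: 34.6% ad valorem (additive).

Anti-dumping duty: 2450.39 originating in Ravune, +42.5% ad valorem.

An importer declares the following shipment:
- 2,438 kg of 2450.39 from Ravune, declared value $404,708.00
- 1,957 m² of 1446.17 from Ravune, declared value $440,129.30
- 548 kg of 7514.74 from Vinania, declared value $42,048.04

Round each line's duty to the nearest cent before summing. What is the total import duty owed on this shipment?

$344,853.20

Line 1 (2450.39, Ravune, 2,438 kg, $404,708.00):
Base rate for 2450.39 is $3.62/kg.
2450.39 has an FTA preferential rate, but origin Ravune is not Vinania; base rate stands.
Additional duty on 2450.39 from Ravune: +42.5% ad valorem. Applied ad valorem rate = 42.5%.
Duty = $404,708.00 × 42.5% + 2,438 × $3.62 = $180,826.46.
Line 2 (1446.17, Ravune, 1,957 m², $440,129.30):
Base rate for 1446.17 is $6.00/m².
Additional duty on 1446.17 from Ravune: +34.6% ad valorem. Applied ad valorem rate = 34.6%.
Duty = $440,129.30 × 34.6% + 1,957 × $6.00 = $164,026.74.
Line 3 (7514.74, Vinania, 548 kg, $42,048.04):
Base rate for 7514.74 is $2.47/kg.
Origin Vinania qualifies under the Drenova–Vinania agreement and 7514.74 is covered: preferential rate Free applies instead.
Duty = $42,048.04 × 0% = $0.00.
Total = $180,826.46 + $164,026.74 + $0.00 = $344,853.20.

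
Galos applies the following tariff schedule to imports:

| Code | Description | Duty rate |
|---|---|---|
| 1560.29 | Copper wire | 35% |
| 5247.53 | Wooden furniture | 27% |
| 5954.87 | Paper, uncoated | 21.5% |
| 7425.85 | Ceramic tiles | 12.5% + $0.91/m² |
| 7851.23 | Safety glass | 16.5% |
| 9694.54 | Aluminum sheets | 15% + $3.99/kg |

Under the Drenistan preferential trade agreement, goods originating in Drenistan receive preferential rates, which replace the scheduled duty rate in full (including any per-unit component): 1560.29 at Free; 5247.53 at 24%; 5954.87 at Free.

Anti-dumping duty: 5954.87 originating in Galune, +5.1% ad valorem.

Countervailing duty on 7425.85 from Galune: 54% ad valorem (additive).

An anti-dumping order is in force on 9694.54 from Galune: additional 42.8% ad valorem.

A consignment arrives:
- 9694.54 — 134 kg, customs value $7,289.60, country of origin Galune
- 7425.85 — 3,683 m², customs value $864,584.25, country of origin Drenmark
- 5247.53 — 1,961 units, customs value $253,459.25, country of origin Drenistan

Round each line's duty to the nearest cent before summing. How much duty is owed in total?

Line 1 (9694.54, Galune, 134 kg, $7,289.60):
Base rate for 9694.54 is 15% + $3.99/kg.
Additional duty on 9694.54 from Galune: +42.8%. Applied ad valorem rate: 15% + 42.8% = 57.8%.
Duty = $7,289.60 × 57.8% + 134 × $3.99 = $4,748.05.
Line 2 (7425.85, Drenmark, 3,683 m², $864,584.25):
Base rate for 7425.85 is 12.5% + $0.91/m².
The additional-duty order on 7425.85 targets Galune, not Drenmark; it does not apply.
Duty = $864,584.25 × 12.5% + 3,683 × $0.91 = $111,424.56.
Line 3 (5247.53, Drenistan, 1,961 units, $253,459.25):
Base rate for 5247.53 is 27%.
Origin Drenistan qualifies under the Galos–Drenistan agreement and 5247.53 is covered: preferential rate 24% applies instead.
Duty = $253,459.25 × 24% = $60,830.22.
Total = $4,748.05 + $111,424.56 + $60,830.22 = $177,002.83.

$177,002.83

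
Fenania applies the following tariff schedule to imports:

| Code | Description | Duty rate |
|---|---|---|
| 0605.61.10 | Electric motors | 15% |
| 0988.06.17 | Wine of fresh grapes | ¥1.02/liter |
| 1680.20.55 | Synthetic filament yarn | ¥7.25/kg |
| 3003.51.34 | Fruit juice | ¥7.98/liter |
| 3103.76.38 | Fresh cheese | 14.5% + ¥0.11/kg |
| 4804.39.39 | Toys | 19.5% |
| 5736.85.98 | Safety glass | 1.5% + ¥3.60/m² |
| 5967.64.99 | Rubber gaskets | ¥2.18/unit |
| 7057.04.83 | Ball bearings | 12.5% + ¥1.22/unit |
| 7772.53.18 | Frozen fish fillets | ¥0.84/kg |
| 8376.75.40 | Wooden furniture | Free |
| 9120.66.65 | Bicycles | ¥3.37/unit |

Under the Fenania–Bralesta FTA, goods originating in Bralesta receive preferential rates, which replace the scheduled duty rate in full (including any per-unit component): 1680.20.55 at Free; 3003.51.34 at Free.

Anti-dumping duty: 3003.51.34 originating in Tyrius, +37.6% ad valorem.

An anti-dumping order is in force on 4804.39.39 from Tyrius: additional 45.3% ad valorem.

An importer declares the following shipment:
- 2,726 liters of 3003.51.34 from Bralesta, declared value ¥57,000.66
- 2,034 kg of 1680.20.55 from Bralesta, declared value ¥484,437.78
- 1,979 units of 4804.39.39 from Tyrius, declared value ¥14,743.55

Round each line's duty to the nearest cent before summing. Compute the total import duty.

¥9,553.82

Line 1 (3003.51.34, Bralesta, 2,726 liters, ¥57,000.66):
Base rate for 3003.51.34 is ¥7.98/liter.
Origin Bralesta qualifies under the Fenania–Bralesta agreement and 3003.51.34 is covered: preferential rate Free applies instead.
The additional-duty order on 3003.51.34 targets Tyrius, not Bralesta; it does not apply.
Duty = ¥57,000.66 × 0% = ¥0.00.
Line 2 (1680.20.55, Bralesta, 2,034 kg, ¥484,437.78):
Base rate for 1680.20.55 is ¥7.25/kg.
Origin Bralesta qualifies under the Fenania–Bralesta agreement and 1680.20.55 is covered: preferential rate Free applies instead.
Duty = ¥484,437.78 × 0% = ¥0.00.
Line 3 (4804.39.39, Tyrius, 1,979 units, ¥14,743.55):
Base rate for 4804.39.39 is 19.5%.
Additional duty on 4804.39.39 from Tyrius: +45.3%. Applied ad valorem rate: 19.5% + 45.3% = 64.8%.
Duty = ¥14,743.55 × 64.8% = ¥9,553.82.
Total = ¥0.00 + ¥0.00 + ¥9,553.82 = ¥9,553.82.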